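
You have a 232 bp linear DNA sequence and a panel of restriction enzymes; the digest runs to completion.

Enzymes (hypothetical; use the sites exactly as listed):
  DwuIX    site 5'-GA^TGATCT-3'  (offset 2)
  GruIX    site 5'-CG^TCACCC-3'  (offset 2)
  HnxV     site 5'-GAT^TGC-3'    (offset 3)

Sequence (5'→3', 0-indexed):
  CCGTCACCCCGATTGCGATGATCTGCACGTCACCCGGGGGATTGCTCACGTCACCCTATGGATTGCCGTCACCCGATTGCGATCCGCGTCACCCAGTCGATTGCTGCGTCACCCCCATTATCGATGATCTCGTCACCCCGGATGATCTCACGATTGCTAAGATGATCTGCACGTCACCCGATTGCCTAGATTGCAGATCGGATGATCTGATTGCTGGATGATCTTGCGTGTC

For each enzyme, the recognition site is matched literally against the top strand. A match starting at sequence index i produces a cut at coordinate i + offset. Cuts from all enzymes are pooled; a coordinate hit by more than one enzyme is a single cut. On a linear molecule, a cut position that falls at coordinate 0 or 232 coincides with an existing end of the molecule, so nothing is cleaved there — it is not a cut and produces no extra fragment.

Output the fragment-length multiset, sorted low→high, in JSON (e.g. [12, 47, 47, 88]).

[3,5,5,7,7,8,8,8,9,9,9,9,10,10,11,11,11,11,12,13,13,13,14,16]

Site scan:
  DwuIX GATGATCT/2: at [16, 122, 140, 160, 200, 216] ⇒ [18, 124, 142, 162, 202, 218]
  GruIX CGTCACCC/2: at [1, 27, 48, 66, 86, 106, 130, 171] ⇒ [3, 29, 50, 68, 88, 108, 132, 173]
  HnxV GATTGC/3: at [10, 39, 60, 74, 98, 151, 179, 188, 208] ⇒ [13, 42, 63, 77, 101, 154, 182, 191, 211]

All cut coordinates (distinct, sorted): [3, 13, 18, 29, 42, 50, 63, 68, 77, 88, 101, 108, 124, 132, 142, 154, 162, 173, 182, 191, 202, 211, 218]

Fragments:
  [0,3): 3 bp
  [3,13): 10 bp
  [13,18): 5 bp
  [18,29): 11 bp
  [29,42): 13 bp
  [42,50): 8 bp
  [50,63): 13 bp
  [63,68): 5 bp
  [68,77): 9 bp
  [77,88): 11 bp
  [88,101): 13 bp
  [101,108): 7 bp
  [108,124): 16 bp
  [124,132): 8 bp
  [132,142): 10 bp
  [142,154): 12 bp
  [154,162): 8 bp
  [162,173): 11 bp
  [173,182): 9 bp
  [182,191): 9 bp
  [191,202): 11 bp
  [202,211): 9 bp
  [211,218): 7 bp
  [218,232): 14 bp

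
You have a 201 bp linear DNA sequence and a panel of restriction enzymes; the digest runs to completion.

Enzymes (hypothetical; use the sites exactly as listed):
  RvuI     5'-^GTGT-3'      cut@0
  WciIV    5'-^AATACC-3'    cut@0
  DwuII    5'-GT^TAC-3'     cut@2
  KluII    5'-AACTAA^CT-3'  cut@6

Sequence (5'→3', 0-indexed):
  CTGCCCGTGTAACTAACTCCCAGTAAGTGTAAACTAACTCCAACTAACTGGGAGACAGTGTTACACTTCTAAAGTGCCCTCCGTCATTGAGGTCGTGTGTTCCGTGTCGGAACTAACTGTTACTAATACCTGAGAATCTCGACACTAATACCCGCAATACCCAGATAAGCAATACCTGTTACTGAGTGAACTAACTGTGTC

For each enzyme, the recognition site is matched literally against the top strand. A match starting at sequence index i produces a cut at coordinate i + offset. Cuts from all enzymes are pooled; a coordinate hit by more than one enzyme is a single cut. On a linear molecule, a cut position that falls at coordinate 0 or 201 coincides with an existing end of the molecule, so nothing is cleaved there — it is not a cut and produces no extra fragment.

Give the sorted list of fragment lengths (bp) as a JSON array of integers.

Per-enzyme occurrences:
  RvuI (GTGT, off=0): starts [6, 26, 57, 94, 96, 103, 196] → cuts [6, 26, 57, 94, 96, 103, 196]
  WciIV (AATACC, off=0): starts [124, 146, 155, 170] → cuts [124, 146, 155, 170]
  DwuII (GTTAC, off=2): starts [59, 118, 177] → cuts [61, 120, 179]
  KluII (AACTAACT, off=6): starts [10, 31, 41, 110, 188] → cuts [16, 37, 47, 116, 194]

Pooled cuts: [6, 16, 26, 37, 47, 57, 61, 94, 96, 103, 116, 120, 124, 146, 155, 170, 179, 194, 196]

Fragment lengths:
  [0,6): 6 bp
  [6,16): 10 bp
  [16,26): 10 bp
  [26,37): 11 bp
  [37,47): 10 bp
  [47,57): 10 bp
  [57,61): 4 bp
  [61,94): 33 bp
  [94,96): 2 bp
  [96,103): 7 bp
  [103,116): 13 bp
  [116,120): 4 bp
  [120,124): 4 bp
  [124,146): 22 bp
  [146,155): 9 bp
  [155,170): 15 bp
  [170,179): 9 bp
  [179,194): 15 bp
  [194,196): 2 bp
  [196,201): 5 bp

[2,2,4,4,4,5,6,7,9,9,10,10,10,10,11,13,15,15,22,33]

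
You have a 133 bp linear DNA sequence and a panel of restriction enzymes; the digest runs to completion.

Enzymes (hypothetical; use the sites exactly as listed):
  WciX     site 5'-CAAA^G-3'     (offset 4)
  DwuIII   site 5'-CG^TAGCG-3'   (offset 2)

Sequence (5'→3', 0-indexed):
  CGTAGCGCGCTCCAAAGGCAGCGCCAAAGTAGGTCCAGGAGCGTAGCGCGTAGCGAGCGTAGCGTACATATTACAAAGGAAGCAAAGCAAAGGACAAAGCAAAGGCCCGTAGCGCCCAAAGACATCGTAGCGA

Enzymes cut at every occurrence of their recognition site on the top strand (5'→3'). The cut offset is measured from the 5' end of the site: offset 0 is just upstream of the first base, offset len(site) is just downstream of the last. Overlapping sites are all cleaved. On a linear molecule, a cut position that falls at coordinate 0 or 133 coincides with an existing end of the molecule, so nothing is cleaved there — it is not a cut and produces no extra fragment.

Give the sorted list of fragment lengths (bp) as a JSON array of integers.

[2,5,5,6,6,7,7,7,9,9,11,12,14,15,18]

Scan for sites:
  WciX CAAAG/4: at [12, 24, 73, 82, 87, 94, 99, 116] ⇒ [16, 28, 77, 86, 91, 98, 103, 120]
  DwuIII CGTAGCG/2: at [0, 41, 48, 57, 107, 125] ⇒ [2, 43, 50, 59, 109, 127]

Pooled cuts: [2, 16, 28, 43, 50, 59, 77, 86, 91, 98, 103, 109, 120, 127]

Fragment lengths:
  [0,2): 2 bp
  [2,16): 14 bp
  [16,28): 12 bp
  [28,43): 15 bp
  [43,50): 7 bp
  [50,59): 9 bp
  [59,77): 18 bp
  [77,86): 9 bp
  [86,91): 5 bp
  [91,98): 7 bp
  [98,103): 5 bp
  [103,109): 6 bp
  [109,120): 11 bp
  [120,127): 7 bp
  [127,133): 6 bp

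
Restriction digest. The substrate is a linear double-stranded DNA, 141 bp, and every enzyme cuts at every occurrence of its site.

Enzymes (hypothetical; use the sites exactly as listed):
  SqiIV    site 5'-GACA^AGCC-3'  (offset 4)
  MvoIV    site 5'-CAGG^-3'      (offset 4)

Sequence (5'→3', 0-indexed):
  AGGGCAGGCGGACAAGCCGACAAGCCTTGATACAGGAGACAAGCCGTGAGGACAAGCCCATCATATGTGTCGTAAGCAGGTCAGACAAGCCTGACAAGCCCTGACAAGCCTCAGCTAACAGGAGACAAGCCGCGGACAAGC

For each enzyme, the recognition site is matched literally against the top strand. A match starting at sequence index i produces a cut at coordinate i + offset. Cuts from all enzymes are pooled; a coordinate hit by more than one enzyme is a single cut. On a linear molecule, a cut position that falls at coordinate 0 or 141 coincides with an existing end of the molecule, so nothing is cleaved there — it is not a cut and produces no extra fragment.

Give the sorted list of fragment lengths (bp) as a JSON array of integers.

[5,5,6,7,8,8,9,10,13,14,14,16,26]

Per-enzyme occurrences:
  SqiIV GACAAGCC/4: at [10, 18, 37, 50, 83, 92, 102, 123] ⇒ [14, 22, 41, 54, 87, 96, 106, 127]
  MvoIV CAGG/4: at [4, 32, 76, 118] ⇒ [8, 36, 80, 122]

All cut coordinates (distinct, sorted): [8, 14, 22, 36, 41, 54, 80, 87, 96, 106, 122, 127]

Fragments:
  [0,8): 8 bp
  [8,14): 6 bp
  [14,22): 8 bp
  [22,36): 14 bp
  [36,41): 5 bp
  [41,54): 13 bp
  [54,80): 26 bp
  [80,87): 7 bp
  [87,96): 9 bp
  [96,106): 10 bp
  [106,122): 16 bp
  [122,127): 5 bp
  [127,141): 14 bp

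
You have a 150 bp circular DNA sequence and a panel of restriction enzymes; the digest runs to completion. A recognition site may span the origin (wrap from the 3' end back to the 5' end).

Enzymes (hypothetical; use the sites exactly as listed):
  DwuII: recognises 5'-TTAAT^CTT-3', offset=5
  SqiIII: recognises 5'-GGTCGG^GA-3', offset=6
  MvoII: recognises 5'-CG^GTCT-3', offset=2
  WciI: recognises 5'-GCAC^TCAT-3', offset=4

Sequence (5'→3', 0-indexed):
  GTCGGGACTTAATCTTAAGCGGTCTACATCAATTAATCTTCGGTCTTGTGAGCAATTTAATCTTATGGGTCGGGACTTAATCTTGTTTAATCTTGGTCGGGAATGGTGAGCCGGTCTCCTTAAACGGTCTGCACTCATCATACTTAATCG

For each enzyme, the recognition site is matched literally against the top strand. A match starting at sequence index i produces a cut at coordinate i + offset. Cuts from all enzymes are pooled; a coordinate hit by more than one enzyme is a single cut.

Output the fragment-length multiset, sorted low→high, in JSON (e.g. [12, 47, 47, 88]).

[5,8,8,8,8,9,10,12,13,13,16,19,21]

Site scan:
  DwuII TTAATCTT/5: at [8, 32, 56, 76, 86] ⇒ [13, 37, 61, 81, 91]
  SqiIII GGTCGGGA/6: at [67, 94, 149] ⇒ [5, 73, 100]
  MvoII CGGTCT/2: at [19, 40, 111, 124] ⇒ [21, 42, 113, 126]
  WciI GCACTCAT/4: at [130] ⇒ [134]

All cut coordinates (distinct, sorted): [5, 13, 21, 37, 42, 61, 73, 81, 91, 100, 113, 126, 134]

Fragments:
  5→13: 8 bp
  13→21: 8 bp
  21→37: 16 bp
  37→42: 5 bp
  42→61: 19 bp
  61→73: 12 bp
  73→81: 8 bp
  81→91: 10 bp
  91→100: 9 bp
  100→113: 13 bp
  113→126: 13 bp
  126→134: 8 bp
  134→5 (wrap): 150-134+5 = 21 bp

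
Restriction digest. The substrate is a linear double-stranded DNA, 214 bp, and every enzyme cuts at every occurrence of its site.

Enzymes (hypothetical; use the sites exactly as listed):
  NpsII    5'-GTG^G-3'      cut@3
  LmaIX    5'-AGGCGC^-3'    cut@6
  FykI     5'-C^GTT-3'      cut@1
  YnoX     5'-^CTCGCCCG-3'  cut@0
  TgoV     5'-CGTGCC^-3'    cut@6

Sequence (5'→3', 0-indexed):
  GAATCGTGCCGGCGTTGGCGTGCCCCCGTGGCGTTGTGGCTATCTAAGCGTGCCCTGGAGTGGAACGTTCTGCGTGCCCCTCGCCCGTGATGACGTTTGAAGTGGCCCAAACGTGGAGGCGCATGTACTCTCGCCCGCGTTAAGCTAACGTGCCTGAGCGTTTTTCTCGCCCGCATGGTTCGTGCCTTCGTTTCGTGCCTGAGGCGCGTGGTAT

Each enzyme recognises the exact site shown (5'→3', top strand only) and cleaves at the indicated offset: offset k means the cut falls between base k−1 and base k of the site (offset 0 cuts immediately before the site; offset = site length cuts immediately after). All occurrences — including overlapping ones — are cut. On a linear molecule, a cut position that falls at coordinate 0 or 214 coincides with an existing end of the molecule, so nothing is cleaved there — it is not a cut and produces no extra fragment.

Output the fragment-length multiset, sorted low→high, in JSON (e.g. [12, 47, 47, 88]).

[1,2,3,3,3,4,4,5,6,6,6,7,7,8,8,9,10,10,10,11,11,12,15,16,16,21]

Per-enzyme occurrences:
  NpsII GTGG/3: at [27, 35, 59, 101, 112, 207] ⇒ [30, 38, 62, 104, 115, 210]
  LmaIX AGGCGC/6: at [116, 201] ⇒ [122, 207]
  FykI CGTT/1: at [12, 31, 65, 93, 137, 158, 188] ⇒ [13, 32, 66, 94, 138, 159, 189]
  YnoX CTCGCCCG/0: at [79, 129, 165] ⇒ [79, 129, 165]
  TgoV CGTGCC/6: at [4, 18, 48, 72, 148, 180, 193] ⇒ [10, 24, 54, 78, 154, 186, 199]

All cut coordinates (distinct, sorted): [10, 13, 24, 30, 32, 38, 54, 62, 66, 78, 79, 94, 104, 115, 122, 129, 138, 154, 159, 165, 186, 189, 199, 207, 210]

Fragment lengths:
  [0,10): 10 bp
  [10,13): 3 bp
  [13,24): 11 bp
  [24,30): 6 bp
  [30,32): 2 bp
  [32,38): 6 bp
  [38,54): 16 bp
  [54,62): 8 bp
  [62,66): 4 bp
  [66,78): 12 bp
  [78,79): 1 bp
  [79,94): 15 bp
  [94,104): 10 bp
  [104,115): 11 bp
  [115,122): 7 bp
  [122,129): 7 bp
  [129,138): 9 bp
  [138,154): 16 bp
  [154,159): 5 bp
  [159,165): 6 bp
  [165,186): 21 bp
  [186,189): 3 bp
  [189,199): 10 bp
  [199,207): 8 bp
  [207,210): 3 bp
  [210,214): 4 bp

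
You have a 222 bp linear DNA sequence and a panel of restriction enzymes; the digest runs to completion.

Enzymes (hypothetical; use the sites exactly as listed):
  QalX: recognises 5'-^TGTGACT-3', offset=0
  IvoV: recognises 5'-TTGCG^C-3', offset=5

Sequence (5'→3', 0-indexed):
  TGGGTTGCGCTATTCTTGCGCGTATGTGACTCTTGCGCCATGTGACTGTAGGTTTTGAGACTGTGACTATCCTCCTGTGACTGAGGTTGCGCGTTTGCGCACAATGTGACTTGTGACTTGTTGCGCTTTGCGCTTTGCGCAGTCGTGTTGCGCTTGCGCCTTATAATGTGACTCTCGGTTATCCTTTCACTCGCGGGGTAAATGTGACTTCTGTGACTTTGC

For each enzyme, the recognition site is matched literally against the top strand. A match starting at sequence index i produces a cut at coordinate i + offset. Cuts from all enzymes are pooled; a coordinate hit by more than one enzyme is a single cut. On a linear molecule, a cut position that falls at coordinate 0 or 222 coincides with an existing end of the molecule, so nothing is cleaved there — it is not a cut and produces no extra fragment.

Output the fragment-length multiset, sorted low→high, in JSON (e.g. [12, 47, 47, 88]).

Per-enzyme occurrences:
  QalX (TGTGACT, off=0): starts [24, 40, 61, 75, 104, 111, 166, 202, 211] → cuts [24, 40, 61, 75, 104, 111, 166, 202, 211]
  IvoV (TTGCGC, off=5): starts [4, 15, 32, 86, 94, 120, 127, 134, 147, 153] → cuts [9, 20, 37, 91, 99, 125, 132, 139, 152, 158]

All cut coordinates (distinct, sorted): [9, 20, 24, 37, 40, 61, 75, 91, 99, 104, 111, 125, 132, 139, 152, 158, 166, 202, 211]

Fragments:
  [0,9): 9 bp
  [9,20): 11 bp
  [20,24): 4 bp
  [24,37): 13 bp
  [37,40): 3 bp
  [40,61): 21 bp
  [61,75): 14 bp
  [75,91): 16 bp
  [91,99): 8 bp
  [99,104): 5 bp
  [104,111): 7 bp
  [111,125): 14 bp
  [125,132): 7 bp
  [132,139): 7 bp
  [139,152): 13 bp
  [152,158): 6 bp
  [158,166): 8 bp
  [166,202): 36 bp
  [202,211): 9 bp
  [211,222): 11 bp

[3,4,5,6,7,7,7,8,8,9,9,11,11,13,13,14,14,16,21,36]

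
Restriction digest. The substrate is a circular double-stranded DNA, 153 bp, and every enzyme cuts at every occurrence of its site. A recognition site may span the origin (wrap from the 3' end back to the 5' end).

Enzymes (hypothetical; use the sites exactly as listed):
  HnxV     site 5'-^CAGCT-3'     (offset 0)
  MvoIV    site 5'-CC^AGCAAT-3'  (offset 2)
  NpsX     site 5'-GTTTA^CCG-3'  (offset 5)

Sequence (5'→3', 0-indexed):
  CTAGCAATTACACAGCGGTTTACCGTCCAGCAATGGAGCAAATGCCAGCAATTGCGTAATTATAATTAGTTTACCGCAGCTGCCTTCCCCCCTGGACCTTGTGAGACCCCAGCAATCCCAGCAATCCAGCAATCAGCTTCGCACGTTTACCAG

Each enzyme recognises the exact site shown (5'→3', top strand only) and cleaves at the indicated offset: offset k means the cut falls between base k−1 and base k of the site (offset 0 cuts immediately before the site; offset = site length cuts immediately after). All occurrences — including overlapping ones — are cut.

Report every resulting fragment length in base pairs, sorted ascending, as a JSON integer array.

[3,6,6,8,9,17,18,25,27,34]

Per-enzyme occurrences:
  HnxV CAGCT/0: at [76, 133, 150] ⇒ [76, 133, 150]
  MvoIV CCAGCAAT/2: at [26, 44, 108, 117, 125] ⇒ [28, 46, 110, 119, 127]
  NpsX GTTTACCG/5: at [17, 68] ⇒ [22, 73]

Pooled cuts: [22, 28, 46, 73, 76, 110, 119, 127, 133, 150]

Fragments:
  22→28: 6 bp
  28→46: 18 bp
  46→73: 27 bp
  73→76: 3 bp
  76→110: 34 bp
  110→119: 9 bp
  119→127: 8 bp
  127→133: 6 bp
  133→150: 17 bp
  150→22 (wrap): 153-150+22 = 25 bp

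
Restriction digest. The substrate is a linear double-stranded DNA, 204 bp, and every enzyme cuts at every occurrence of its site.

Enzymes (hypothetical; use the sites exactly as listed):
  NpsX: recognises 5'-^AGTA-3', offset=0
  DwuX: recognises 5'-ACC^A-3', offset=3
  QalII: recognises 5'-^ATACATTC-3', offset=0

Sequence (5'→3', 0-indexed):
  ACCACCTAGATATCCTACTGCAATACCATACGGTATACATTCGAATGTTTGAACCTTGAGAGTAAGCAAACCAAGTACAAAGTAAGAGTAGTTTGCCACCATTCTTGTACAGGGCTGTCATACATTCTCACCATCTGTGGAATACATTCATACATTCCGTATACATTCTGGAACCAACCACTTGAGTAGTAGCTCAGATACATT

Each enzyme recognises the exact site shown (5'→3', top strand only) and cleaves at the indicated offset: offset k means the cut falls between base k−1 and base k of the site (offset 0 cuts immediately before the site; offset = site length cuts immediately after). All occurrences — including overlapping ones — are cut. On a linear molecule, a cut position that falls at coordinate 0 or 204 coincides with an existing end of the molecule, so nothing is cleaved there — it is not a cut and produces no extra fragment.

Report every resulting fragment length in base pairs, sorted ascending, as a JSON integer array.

Site scan:
  NpsX AGTA/0: at [60, 73, 80, 86, 184, 187] ⇒ [60, 73, 80, 86, 184, 187]
  DwuX ACCA/3: at [0, 24, 69, 97, 129, 172, 176] ⇒ [3, 27, 72, 100, 132, 175, 179]
  QalII ATACATTC/0: at [34, 119, 141, 149, 160] ⇒ [34, 119, 141, 149, 160]

Pooled cuts: [3, 27, 34, 60, 72, 73, 80, 86, 100, 119, 132, 141, 149, 160, 175, 179, 184, 187]

Fragments:
  [0,3): 3 bp
  [3,27): 24 bp
  [27,34): 7 bp
  [34,60): 26 bp
  [60,72): 12 bp
  [72,73): 1 bp
  [73,80): 7 bp
  [80,86): 6 bp
  [86,100): 14 bp
  [100,119): 19 bp
  [119,132): 13 bp
  [132,141): 9 bp
  [141,149): 8 bp
  [149,160): 11 bp
  [160,175): 15 bp
  [175,179): 4 bp
  [179,184): 5 bp
  [184,187): 3 bp
  [187,204): 17 bp

[1,3,3,4,5,6,7,7,8,9,11,12,13,14,15,17,19,24,26]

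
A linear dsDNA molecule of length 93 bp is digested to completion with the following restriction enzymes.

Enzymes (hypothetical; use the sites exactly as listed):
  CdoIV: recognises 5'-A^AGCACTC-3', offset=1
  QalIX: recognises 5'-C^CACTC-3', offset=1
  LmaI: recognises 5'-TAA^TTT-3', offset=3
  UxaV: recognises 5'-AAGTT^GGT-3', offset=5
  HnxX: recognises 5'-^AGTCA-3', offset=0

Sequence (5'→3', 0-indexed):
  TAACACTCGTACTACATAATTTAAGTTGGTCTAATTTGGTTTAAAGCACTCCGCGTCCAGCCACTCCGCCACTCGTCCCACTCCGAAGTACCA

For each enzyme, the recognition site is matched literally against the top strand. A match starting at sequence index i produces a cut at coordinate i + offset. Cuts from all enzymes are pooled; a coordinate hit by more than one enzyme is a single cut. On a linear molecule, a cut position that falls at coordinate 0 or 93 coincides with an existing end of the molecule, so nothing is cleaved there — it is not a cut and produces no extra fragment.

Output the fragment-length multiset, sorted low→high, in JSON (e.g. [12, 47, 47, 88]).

[7,8,8,9,10,15,17,19]

Site scan:
  CdoIV (AAGCACTC, off=1): starts [43] → cuts [44]
  QalIX (CCACTC, off=1): starts [60, 68, 77] → cuts [61, 69, 78]
  LmaI (TAATTT, off=3): starts [16, 31] → cuts [19, 34]
  UxaV (AAGTTGGT, off=5): starts [22] → cuts [27]
  HnxX (AGTCA, off=0): no sites

Pooled cuts: [19, 27, 34, 44, 61, 69, 78]

Fragment lengths:
  [0,19): 19 bp
  [19,27): 8 bp
  [27,34): 7 bp
  [34,44): 10 bp
  [44,61): 17 bp
  [61,69): 8 bp
  [69,78): 9 bp
  [78,93): 15 bp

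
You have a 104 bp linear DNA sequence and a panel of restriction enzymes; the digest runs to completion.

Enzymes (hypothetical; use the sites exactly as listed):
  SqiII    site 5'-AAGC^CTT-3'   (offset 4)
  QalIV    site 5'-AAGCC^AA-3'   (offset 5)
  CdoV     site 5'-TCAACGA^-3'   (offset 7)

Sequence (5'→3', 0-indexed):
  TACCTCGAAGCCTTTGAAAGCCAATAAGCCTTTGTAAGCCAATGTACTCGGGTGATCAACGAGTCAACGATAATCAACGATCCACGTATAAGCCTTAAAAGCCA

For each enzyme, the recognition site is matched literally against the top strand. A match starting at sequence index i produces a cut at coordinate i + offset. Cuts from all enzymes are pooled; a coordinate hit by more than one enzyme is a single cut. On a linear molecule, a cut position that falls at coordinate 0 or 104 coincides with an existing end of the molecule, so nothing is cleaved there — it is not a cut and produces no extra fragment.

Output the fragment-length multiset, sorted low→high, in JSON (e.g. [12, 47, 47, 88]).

Scan for sites:
  SqiII AAGCCTT/4: at [7, 25, 89] ⇒ [11, 29, 93]
  QalIV AAGCCAA/5: at [17, 35] ⇒ [22, 40]
  CdoV TCAACGA/7: at [55, 63, 73] ⇒ [62, 70, 80]

All cut coordinates (distinct, sorted): [11, 22, 29, 40, 62, 70, 80, 93]

Fragments:
  [0,11): 11 bp
  [11,22): 11 bp
  [22,29): 7 bp
  [29,40): 11 bp
  [40,62): 22 bp
  [62,70): 8 bp
  [70,80): 10 bp
  [80,93): 13 bp
  [93,104): 11 bp

[7,8,10,11,11,11,11,13,22]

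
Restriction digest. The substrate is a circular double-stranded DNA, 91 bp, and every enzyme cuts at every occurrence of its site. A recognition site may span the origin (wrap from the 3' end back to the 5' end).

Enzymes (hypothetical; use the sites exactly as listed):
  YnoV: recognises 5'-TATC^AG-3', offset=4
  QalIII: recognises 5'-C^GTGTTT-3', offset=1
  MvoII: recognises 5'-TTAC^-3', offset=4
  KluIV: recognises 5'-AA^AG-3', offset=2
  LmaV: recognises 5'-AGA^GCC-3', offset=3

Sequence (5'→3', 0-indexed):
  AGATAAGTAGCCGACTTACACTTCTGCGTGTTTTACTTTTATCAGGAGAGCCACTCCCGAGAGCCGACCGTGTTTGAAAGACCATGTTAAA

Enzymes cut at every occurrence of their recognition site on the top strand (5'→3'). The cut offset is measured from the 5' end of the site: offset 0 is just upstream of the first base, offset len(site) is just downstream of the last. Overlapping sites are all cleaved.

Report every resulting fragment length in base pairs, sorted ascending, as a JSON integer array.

[6,7,7,8,9,9,13,13,19]

Per-enzyme occurrences:
  YnoV (TATCAG, off=4): starts [39] → cuts [43]
  QalIII (CGTGTTT, off=1): starts [26, 68] → cuts [27, 69]
  MvoII (TTAC, off=4): starts [15, 32] → cuts [19, 36]
  KluIV (AAAG, off=2): starts [76, 89] → cuts [0, 78]
  LmaV (AGAGCC, off=3): starts [46, 59] → cuts [49, 62]

All cut coordinates (distinct, sorted): [0, 19, 27, 36, 43, 49, 62, 69, 78]

Fragments:
  0→19: 19 bp
  19→27: 8 bp
  27→36: 9 bp
  36→43: 7 bp
  43→49: 6 bp
  49→62: 13 bp
  62→69: 7 bp
  69→78: 9 bp
  78→0 (wrap): 91-78+0 = 13 bp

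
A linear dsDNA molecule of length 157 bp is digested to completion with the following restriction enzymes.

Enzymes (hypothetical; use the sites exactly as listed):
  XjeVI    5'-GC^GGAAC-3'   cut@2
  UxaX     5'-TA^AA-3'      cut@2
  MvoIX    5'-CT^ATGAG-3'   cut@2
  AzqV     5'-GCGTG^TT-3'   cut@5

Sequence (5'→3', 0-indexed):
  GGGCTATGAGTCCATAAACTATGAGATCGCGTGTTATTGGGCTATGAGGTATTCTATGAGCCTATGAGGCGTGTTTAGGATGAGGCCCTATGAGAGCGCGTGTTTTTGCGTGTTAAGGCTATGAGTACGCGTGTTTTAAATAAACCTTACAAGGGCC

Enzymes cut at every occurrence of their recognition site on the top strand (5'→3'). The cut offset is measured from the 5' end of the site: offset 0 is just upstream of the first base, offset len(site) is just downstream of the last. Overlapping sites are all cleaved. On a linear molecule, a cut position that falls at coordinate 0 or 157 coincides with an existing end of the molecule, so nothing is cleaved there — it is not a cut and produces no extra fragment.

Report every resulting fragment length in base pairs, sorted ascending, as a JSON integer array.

Scan for sites:
  XjeVI (GCGGAAC, off=2): no sites
  UxaX (TAAA, off=2): starts [14, 136, 140] → cuts [16, 138, 142]
  MvoIX (CTATGAG, off=2): starts [3, 18, 41, 53, 61, 87, 118] → cuts [5, 20, 43, 55, 63, 89, 120]
  AzqV (GCGTGTT, off=5): starts [28, 68, 97, 107, 128] → cuts [33, 73, 102, 112, 133]

Pooled cuts: [5, 16, 20, 33, 43, 55, 63, 73, 89, 102, 112, 120, 133, 138, 142]

Fragments:
  [0,5): 5 bp
  [5,16): 11 bp
  [16,20): 4 bp
  [20,33): 13 bp
  [33,43): 10 bp
  [43,55): 12 bp
  [55,63): 8 bp
  [63,73): 10 bp
  [73,89): 16 bp
  [89,102): 13 bp
  [102,112): 10 bp
  [112,120): 8 bp
  [120,133): 13 bp
  [133,138): 5 bp
  [138,142): 4 bp
  [142,157): 15 bp

[4,4,5,5,8,8,10,10,10,11,12,13,13,13,15,16]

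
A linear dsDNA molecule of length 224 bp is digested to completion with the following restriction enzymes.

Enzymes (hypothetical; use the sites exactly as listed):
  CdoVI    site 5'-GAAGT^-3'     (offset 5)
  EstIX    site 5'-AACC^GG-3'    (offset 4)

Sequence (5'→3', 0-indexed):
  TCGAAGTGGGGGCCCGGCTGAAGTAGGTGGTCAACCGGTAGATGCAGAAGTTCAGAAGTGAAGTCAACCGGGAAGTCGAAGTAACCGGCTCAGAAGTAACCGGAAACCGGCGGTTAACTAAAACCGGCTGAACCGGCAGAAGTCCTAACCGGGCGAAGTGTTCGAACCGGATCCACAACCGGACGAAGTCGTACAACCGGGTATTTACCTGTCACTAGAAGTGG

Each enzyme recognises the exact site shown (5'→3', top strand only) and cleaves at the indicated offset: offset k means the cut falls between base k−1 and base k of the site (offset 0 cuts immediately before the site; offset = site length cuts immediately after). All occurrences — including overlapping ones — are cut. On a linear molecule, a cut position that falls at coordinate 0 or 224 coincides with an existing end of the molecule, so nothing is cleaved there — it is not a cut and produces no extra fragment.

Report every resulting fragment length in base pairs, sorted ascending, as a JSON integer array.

[2,4,4,5,5,6,7,7,7,7,8,9,9,9,9,9,9,11,12,12,15,17,17,24]

Site scan:
  CdoVI (GAAGT, off=5): starts [2, 19, 46, 54, 59, 71, 77, 92, 138, 154, 184, 217] → cuts [7, 24, 51, 59, 64, 76, 82, 97, 143, 159, 189, 222]
  EstIX (AACCGG, off=4): starts [32, 65, 82, 97, 104, 121, 130, 146, 164, 176, 194] → cuts [36, 69, 86, 101, 108, 125, 134, 150, 168, 180, 198]

All cut coordinates (distinct, sorted): [7, 24, 36, 51, 59, 64, 69, 76, 82, 86, 97, 101, 108, 125, 134, 143, 150, 159, 168, 180, 189, 198, 222]

Fragment lengths:
  [0,7): 7 bp
  [7,24): 17 bp
  [24,36): 12 bp
  [36,51): 15 bp
  [51,59): 8 bp
  [59,64): 5 bp
  [64,69): 5 bp
  [69,76): 7 bp
  [76,82): 6 bp
  [82,86): 4 bp
  [86,97): 11 bp
  [97,101): 4 bp
  [101,108): 7 bp
  [108,125): 17 bp
  [125,134): 9 bp
  [134,143): 9 bp
  [143,150): 7 bp
  [150,159): 9 bp
  [159,168): 9 bp
  [168,180): 12 bp
  [180,189): 9 bp
  [189,198): 9 bp
  [198,222): 24 bp
  [222,224): 2 bp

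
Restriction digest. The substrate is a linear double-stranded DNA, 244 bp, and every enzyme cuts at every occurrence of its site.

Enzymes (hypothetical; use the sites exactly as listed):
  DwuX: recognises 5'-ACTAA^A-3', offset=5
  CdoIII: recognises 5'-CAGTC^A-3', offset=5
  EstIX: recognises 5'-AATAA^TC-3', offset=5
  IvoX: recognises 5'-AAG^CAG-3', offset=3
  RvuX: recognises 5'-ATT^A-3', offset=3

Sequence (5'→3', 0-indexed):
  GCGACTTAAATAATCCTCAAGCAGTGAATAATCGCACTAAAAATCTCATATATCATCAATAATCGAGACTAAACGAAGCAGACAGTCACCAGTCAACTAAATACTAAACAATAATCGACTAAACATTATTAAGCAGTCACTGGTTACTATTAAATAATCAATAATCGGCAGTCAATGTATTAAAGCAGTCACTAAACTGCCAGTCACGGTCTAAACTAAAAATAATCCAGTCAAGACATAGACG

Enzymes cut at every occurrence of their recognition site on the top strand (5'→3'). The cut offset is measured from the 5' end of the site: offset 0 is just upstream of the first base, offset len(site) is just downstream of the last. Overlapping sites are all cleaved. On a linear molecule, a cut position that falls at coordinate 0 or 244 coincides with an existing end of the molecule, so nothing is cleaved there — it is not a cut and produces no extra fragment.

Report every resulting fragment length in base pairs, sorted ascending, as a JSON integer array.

Site scan:
  DwuX (ACTAAA, off=5): starts [35, 67, 95, 102, 117, 190, 214] → cuts [40, 72, 100, 107, 122, 195, 219]
  CdoIII (CAGTCA, off=5): starts [82, 89, 133, 168, 185, 200, 227] → cuts [87, 94, 138, 173, 190, 205, 232]
  EstIX (AATAATC, off=5): starts [8, 26, 57, 109, 152, 159, 220] → cuts [13, 31, 62, 114, 157, 164, 225]
  IvoX (AAGCAG, off=3): starts [18, 75, 130, 182] → cuts [21, 78, 133, 185]
  RvuX (ATTA, off=3): starts [124, 127, 148, 178] → cuts [127, 130, 151, 181]

Pooled cuts: [13, 21, 31, 40, 62, 72, 78, 87, 94, 100, 107, 114, 122, 127, 130, 133, 138, 151, 157, 164, 173, 181, 185, 190, 195, 205, 219, 225, 232]

Fragment lengths:
  [0,13): 13 bp
  [13,21): 8 bp
  [21,31): 10 bp
  [31,40): 9 bp
  [40,62): 22 bp
  [62,72): 10 bp
  [72,78): 6 bp
  [78,87): 9 bp
  [87,94): 7 bp
  [94,100): 6 bp
  [100,107): 7 bp
  [107,114): 7 bp
  [114,122): 8 bp
  [122,127): 5 bp
  [127,130): 3 bp
  [130,133): 3 bp
  [133,138): 5 bp
  [138,151): 13 bp
  [151,157): 6 bp
  [157,164): 7 bp
  [164,173): 9 bp
  [173,181): 8 bp
  [181,185): 4 bp
  [185,190): 5 bp
  [190,195): 5 bp
  [195,205): 10 bp
  [205,219): 14 bp
  [219,225): 6 bp
  [225,232): 7 bp
  [232,244): 12 bp

[3,3,4,5,5,5,5,6,6,6,6,7,7,7,7,7,8,8,8,9,9,9,10,10,10,12,13,13,14,22]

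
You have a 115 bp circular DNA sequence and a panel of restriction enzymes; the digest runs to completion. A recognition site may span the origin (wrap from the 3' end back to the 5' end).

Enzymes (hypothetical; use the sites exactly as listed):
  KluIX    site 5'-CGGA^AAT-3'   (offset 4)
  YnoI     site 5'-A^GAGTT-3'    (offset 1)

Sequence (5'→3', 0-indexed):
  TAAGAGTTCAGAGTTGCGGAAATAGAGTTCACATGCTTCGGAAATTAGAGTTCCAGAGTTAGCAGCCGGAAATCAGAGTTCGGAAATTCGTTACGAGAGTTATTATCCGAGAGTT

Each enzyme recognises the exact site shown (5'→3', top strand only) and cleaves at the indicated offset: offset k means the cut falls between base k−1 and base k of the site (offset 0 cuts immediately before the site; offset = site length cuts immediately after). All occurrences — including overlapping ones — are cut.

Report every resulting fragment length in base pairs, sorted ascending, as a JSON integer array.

[4,5,5,7,8,8,9,10,12,14,15,18]

Site scan:
  KluIX CGGAAAT/4: at [16, 38, 66, 80] ⇒ [20, 42, 70, 84]
  YnoI AGAGTT/1: at [2, 9, 23, 46, 54, 74, 95, 109] ⇒ [3, 10, 24, 47, 55, 75, 96, 110]

All cut coordinates (distinct, sorted): [3, 10, 20, 24, 42, 47, 55, 70, 75, 84, 96, 110]

Fragments:
  3→10: 7 bp
  10→20: 10 bp
  20→24: 4 bp
  24→42: 18 bp
  42→47: 5 bp
  47→55: 8 bp
  55→70: 15 bp
  70→75: 5 bp
  75→84: 9 bp
  84→96: 12 bp
  96→110: 14 bp
  110→3 (wrap): 115-110+3 = 8 bp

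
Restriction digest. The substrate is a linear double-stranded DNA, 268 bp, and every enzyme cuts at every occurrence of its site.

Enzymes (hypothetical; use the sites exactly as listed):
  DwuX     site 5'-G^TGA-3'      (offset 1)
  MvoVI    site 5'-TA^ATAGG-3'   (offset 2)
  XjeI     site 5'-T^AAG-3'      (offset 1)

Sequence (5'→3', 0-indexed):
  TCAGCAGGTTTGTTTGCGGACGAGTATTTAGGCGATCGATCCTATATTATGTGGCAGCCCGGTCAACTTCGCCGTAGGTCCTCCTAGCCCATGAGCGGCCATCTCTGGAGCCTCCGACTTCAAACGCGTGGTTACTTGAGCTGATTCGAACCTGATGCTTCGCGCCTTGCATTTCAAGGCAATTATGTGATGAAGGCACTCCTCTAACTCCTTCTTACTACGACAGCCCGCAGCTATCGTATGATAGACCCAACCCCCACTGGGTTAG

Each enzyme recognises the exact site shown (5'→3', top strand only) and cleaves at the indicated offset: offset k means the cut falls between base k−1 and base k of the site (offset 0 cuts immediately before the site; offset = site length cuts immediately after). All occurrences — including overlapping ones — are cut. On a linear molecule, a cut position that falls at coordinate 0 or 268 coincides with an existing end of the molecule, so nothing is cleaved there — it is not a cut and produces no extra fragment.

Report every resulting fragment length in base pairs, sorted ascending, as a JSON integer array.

[81,187]

Site scan:
  DwuX (GTGA, off=1): starts [186] → cuts [187]
  MvoVI (TAATAGG, off=2): no sites
  XjeI (TAAG, off=1): no sites

All cut coordinates (distinct, sorted): [187]

Fragment lengths:
  [0,187): 187 bp
  [187,268): 81 bp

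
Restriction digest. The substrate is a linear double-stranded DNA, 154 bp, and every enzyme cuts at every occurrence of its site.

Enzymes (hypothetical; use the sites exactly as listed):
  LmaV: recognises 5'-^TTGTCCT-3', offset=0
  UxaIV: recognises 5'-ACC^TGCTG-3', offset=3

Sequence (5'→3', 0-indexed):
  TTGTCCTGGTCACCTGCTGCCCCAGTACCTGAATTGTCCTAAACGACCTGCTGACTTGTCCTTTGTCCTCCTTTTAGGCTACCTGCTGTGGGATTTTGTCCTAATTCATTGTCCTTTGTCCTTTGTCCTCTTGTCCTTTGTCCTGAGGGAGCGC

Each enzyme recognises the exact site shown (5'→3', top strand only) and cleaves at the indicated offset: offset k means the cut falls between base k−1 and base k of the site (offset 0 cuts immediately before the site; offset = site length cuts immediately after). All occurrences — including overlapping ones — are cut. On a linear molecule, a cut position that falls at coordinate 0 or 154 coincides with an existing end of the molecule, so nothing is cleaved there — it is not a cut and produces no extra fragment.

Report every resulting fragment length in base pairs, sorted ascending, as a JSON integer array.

[7,7,7,7,7,8,12,13,14,15,17,19,21]

Scan for sites:
  LmaV (TTGTCCT, off=0): starts [0, 33, 55, 62, 95, 108, 115, 122, 130, 137] → cuts [33, 55, 62, 95, 108, 115, 122, 130, 137] (position 0 is a terminus of the linear molecule — no cut)
  UxaIV (ACCTGCTG, off=3): starts [11, 45, 80] → cuts [14, 48, 83]

Pooled cuts: [14, 33, 48, 55, 62, 83, 95, 108, 115, 122, 130, 137]

Fragment lengths:
  [0,14): 14 bp
  [14,33): 19 bp
  [33,48): 15 bp
  [48,55): 7 bp
  [55,62): 7 bp
  [62,83): 21 bp
  [83,95): 12 bp
  [95,108): 13 bp
  [108,115): 7 bp
  [115,122): 7 bp
  [122,130): 8 bp
  [130,137): 7 bp
  [137,154): 17 bp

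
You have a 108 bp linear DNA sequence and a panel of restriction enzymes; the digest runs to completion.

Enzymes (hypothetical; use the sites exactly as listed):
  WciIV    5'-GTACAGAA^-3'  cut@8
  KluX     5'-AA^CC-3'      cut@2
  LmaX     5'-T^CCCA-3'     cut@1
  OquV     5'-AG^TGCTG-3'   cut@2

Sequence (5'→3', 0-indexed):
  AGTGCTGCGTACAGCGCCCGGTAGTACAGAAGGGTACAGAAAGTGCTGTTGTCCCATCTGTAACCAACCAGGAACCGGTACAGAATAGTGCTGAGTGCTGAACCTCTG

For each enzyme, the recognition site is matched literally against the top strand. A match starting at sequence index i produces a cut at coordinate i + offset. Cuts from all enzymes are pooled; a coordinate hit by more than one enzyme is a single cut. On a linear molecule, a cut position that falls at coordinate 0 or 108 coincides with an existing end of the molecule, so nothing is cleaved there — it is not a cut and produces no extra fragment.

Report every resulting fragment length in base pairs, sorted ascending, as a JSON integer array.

Per-enzyme occurrences:
  WciIV GTACAGAA/8: at [23, 33, 77] ⇒ [31, 41, 85]
  KluX AACC/2: at [61, 65, 72, 100] ⇒ [63, 67, 74, 102]
  LmaX TCCCA/1: at [51] ⇒ [52]
  OquV AGTGCTG/2: at [0, 41, 86, 93] ⇒ [2, 43, 88, 95]

All cut coordinates (distinct, sorted): [2, 31, 41, 43, 52, 63, 67, 74, 85, 88, 95, 102]

Fragments:
  [0,2): 2 bp
  [2,31): 29 bp
  [31,41): 10 bp
  [41,43): 2 bp
  [43,52): 9 bp
  [52,63): 11 bp
  [63,67): 4 bp
  [67,74): 7 bp
  [74,85): 11 bp
  [85,88): 3 bp
  [88,95): 7 bp
  [95,102): 7 bp
  [102,108): 6 bp

[2,2,3,4,6,7,7,7,9,10,11,11,29]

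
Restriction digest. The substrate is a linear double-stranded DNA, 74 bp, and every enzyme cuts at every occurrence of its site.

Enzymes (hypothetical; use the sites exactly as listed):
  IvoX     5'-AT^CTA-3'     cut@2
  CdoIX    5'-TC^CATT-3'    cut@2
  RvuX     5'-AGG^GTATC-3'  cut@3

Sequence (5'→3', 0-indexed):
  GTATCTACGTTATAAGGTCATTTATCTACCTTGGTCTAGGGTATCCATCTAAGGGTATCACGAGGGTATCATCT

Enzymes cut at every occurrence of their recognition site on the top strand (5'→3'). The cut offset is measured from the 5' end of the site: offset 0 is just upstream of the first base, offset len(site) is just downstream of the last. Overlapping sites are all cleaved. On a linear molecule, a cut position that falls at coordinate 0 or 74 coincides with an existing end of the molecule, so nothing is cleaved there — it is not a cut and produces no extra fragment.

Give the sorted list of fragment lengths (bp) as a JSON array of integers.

Site scan:
  IvoX ATCTA/2: at [2, 23, 46] ⇒ [4, 25, 48]
  CdoIX (TCCATT, off=2): no sites
  RvuX AGGGTATC/3: at [37, 51, 62] ⇒ [40, 54, 65]

Pooled cuts: [4, 25, 40, 48, 54, 65]

Fragment lengths:
  [0,4): 4 bp
  [4,25): 21 bp
  [25,40): 15 bp
  [40,48): 8 bp
  [48,54): 6 bp
  [54,65): 11 bp
  [65,74): 9 bp

[4,6,8,9,11,15,21]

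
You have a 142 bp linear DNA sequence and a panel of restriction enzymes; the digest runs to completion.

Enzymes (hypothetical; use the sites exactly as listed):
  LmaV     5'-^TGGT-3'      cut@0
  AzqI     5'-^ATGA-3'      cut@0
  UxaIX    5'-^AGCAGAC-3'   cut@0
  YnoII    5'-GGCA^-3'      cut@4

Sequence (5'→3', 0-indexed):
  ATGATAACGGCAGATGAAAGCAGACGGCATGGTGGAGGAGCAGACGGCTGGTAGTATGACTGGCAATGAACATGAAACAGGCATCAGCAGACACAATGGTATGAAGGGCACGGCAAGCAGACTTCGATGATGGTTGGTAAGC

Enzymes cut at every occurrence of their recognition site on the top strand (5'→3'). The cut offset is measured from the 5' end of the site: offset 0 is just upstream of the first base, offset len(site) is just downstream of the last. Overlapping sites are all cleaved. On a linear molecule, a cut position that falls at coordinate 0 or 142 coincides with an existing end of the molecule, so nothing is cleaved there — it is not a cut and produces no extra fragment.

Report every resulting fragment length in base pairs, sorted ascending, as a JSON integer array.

Site scan:
  LmaV (TGGT, off=0): starts [29, 48, 96, 130, 134] → cuts [29, 48, 96, 130, 134]
  AzqI (ATGA, off=0): starts [0, 13, 55, 65, 71, 100, 126] → cuts [13, 55, 65, 71, 100, 126] (position 0 is a terminus of the linear molecule — no cut)
  UxaIX (AGCAGAC, off=0): starts [18, 38, 85, 115] → cuts [18, 38, 85, 115]
  YnoII (GGCA, off=4): starts [8, 25, 61, 79, 106, 111] → cuts [12, 29, 65, 83, 110, 115]

All cut coordinates (distinct, sorted): [12, 13, 18, 29, 38, 48, 55, 65, 71, 83, 85, 96, 100, 110, 115, 126, 130, 134]

Fragment lengths:
  [0,12): 12 bp
  [12,13): 1 bp
  [13,18): 5 bp
  [18,29): 11 bp
  [29,38): 9 bp
  [38,48): 10 bp
  [48,55): 7 bp
  [55,65): 10 bp
  [65,71): 6 bp
  [71,83): 12 bp
  [83,85): 2 bp
  [85,96): 11 bp
  [96,100): 4 bp
  [100,110): 10 bp
  [110,115): 5 bp
  [115,126): 11 bp
  [126,130): 4 bp
  [130,134): 4 bp
  [134,142): 8 bp

[1,2,4,4,4,5,5,6,7,8,9,10,10,10,11,11,11,12,12]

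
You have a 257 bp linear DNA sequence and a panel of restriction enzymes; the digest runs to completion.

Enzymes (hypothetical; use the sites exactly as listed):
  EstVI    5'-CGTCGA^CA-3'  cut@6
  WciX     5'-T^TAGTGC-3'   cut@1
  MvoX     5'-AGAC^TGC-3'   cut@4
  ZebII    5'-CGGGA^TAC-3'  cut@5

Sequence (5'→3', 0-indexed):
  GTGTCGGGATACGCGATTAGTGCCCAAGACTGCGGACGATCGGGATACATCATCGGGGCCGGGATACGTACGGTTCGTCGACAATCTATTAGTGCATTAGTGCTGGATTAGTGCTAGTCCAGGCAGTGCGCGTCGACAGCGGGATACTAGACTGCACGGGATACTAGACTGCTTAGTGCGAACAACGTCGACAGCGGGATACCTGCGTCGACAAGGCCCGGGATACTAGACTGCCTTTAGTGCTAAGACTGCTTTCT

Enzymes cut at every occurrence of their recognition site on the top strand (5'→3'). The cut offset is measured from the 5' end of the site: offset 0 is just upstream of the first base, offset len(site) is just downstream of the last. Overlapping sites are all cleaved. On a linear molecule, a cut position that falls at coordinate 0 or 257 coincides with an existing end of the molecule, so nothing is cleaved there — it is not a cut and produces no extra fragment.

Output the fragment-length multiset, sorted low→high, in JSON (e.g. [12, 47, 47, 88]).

Site scan:
  EstVI (CGTCGACA, off=6): starts [75, 130, 185, 205] → cuts [81, 136, 191, 211]
  WciX (TTAGTGC, off=1): starts [16, 88, 96, 107, 172, 236] → cuts [17, 89, 97, 108, 173, 237]
  MvoX (AGACTGC, off=4): starts [26, 148, 165, 227, 245] → cuts [30, 152, 169, 231, 249]
  ZebII (CGGGATAC, off=5): starts [4, 40, 59, 139, 156, 194, 218] → cuts [9, 45, 64, 144, 161, 199, 223]

Pooled cuts: [9, 17, 30, 45, 64, 81, 89, 97, 108, 136, 144, 152, 161, 169, 173, 191, 199, 211, 223, 231, 237, 249]

Fragment lengths:
  [0,9): 9 bp
  [9,17): 8 bp
  [17,30): 13 bp
  [30,45): 15 bp
  [45,64): 19 bp
  [64,81): 17 bp
  [81,89): 8 bp
  [89,97): 8 bp
  [97,108): 11 bp
  [108,136): 28 bp
  [136,144): 8 bp
  [144,152): 8 bp
  [152,161): 9 bp
  [161,169): 8 bp
  [169,173): 4 bp
  [173,191): 18 bp
  [191,199): 8 bp
  [199,211): 12 bp
  [211,223): 12 bp
  [223,231): 8 bp
  [231,237): 6 bp
  [237,249): 12 bp
  [249,257): 8 bp

[4,6,8,8,8,8,8,8,8,8,8,9,9,11,12,12,12,13,15,17,18,19,28]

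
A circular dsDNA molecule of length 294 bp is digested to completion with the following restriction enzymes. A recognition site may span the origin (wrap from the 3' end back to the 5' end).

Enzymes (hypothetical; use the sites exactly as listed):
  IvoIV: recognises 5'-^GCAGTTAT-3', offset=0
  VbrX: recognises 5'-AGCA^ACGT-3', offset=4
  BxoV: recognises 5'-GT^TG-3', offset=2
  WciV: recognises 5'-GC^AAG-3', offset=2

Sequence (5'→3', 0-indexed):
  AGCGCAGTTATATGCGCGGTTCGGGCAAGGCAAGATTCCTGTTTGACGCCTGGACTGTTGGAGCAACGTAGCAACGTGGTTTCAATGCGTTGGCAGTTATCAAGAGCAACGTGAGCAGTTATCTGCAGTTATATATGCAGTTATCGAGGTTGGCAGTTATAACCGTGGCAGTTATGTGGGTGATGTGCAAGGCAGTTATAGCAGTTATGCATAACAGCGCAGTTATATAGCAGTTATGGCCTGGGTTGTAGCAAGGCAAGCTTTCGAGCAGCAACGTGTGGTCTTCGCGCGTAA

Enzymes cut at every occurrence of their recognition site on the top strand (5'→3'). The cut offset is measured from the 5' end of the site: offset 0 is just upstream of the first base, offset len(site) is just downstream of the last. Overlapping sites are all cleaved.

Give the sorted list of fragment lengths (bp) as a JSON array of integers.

[2,2,3,5,5,6,6,7,8,9,10,11,12,14,15,16,16,17,17,18,21,23,24,27]

Scan for sites:
  IvoIV GCAGTTAT/0: at [3, 92, 114, 124, 136, 152, 167, 191, 200, 218, 229] ⇒ [3, 92, 114, 124, 136, 152, 167, 191, 200, 218, 229]
  VbrX AGCAACGT/4: at [61, 69, 104, 269] ⇒ [65, 73, 108, 273]
  BxoV GTTG/2: at [56, 88, 148, 244] ⇒ [58, 90, 150, 246]
  WciV GCAAG/2: at [24, 29, 186, 250, 255] ⇒ [26, 31, 188, 252, 257]

All cut coordinates (distinct, sorted): [3, 26, 31, 58, 65, 73, 90, 92, 108, 114, 124, 136, 150, 152, 167, 188, 191, 200, 218, 229, 246, 252, 257, 273]

Fragments:
  3→26: 23 bp
  26→31: 5 bp
  31→58: 27 bp
  58→65: 7 bp
  65→73: 8 bp
  73→90: 17 bp
  90→92: 2 bp
  92→108: 16 bp
  108→114: 6 bp
  114→124: 10 bp
  124→136: 12 bp
  136→150: 14 bp
  150→152: 2 bp
  152→167: 15 bp
  167→188: 21 bp
  188→191: 3 bp
  191→200: 9 bp
  200→218: 18 bp
  218→229: 11 bp
  229→246: 17 bp
  246→252: 6 bp
  252→257: 5 bp
  257→273: 16 bp
  273→3 (wrap): 294-273+3 = 24 bp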